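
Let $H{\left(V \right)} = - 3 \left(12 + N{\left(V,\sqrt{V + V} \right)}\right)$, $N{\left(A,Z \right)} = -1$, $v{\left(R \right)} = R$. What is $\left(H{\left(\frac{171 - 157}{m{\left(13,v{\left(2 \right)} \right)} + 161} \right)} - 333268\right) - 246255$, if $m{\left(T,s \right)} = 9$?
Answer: $-579556$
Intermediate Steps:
$H{\left(V \right)} = -33$ ($H{\left(V \right)} = - 3 \left(12 - 1\right) = \left(-3\right) 11 = -33$)
$\left(H{\left(\frac{171 - 157}{m{\left(13,v{\left(2 \right)} \right)} + 161} \right)} - 333268\right) - 246255 = \left(-33 - 333268\right) - 246255 = -333301 - 246255 = -579556$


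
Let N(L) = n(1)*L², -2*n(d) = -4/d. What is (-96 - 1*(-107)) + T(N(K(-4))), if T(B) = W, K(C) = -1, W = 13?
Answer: 24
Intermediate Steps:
n(d) = 2/d (n(d) = -(-2)/d = 2/d)
N(L) = 2*L² (N(L) = (2/1)*L² = (2*1)*L² = 2*L²)
T(B) = 13
(-96 - 1*(-107)) + T(N(K(-4))) = (-96 - 1*(-107)) + 13 = (-96 + 107) + 13 = 11 + 13 = 24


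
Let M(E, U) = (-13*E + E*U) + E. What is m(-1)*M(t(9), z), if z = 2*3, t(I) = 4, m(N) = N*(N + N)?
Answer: -48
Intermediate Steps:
m(N) = 2*N**2 (m(N) = N*(2*N) = 2*N**2)
z = 6
M(E, U) = -12*E + E*U
m(-1)*M(t(9), z) = (2*(-1)**2)*(4*(-12 + 6)) = (2*1)*(4*(-6)) = 2*(-24) = -48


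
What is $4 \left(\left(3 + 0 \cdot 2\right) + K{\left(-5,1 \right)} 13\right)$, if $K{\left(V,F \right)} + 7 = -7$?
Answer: $-716$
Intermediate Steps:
$K{\left(V,F \right)} = -14$ ($K{\left(V,F \right)} = -7 - 7 = -14$)
$4 \left(\left(3 + 0 \cdot 2\right) + K{\left(-5,1 \right)} 13\right) = 4 \left(\left(3 + 0 \cdot 2\right) - 182\right) = 4 \left(\left(3 + 0\right) - 182\right) = 4 \left(3 - 182\right) = 4 \left(-179\right) = -716$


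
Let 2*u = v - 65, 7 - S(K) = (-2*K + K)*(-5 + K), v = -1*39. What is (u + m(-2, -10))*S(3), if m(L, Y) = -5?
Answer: -57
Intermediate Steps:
v = -39
S(K) = 7 + K*(-5 + K) (S(K) = 7 - (-2*K + K)*(-5 + K) = 7 - (-K)*(-5 + K) = 7 - (-1)*K*(-5 + K) = 7 + K*(-5 + K))
u = -52 (u = (-39 - 65)/2 = (½)*(-104) = -52)
(u + m(-2, -10))*S(3) = (-52 - 5)*(7 + 3² - 5*3) = -57*(7 + 9 - 15) = -57*1 = -57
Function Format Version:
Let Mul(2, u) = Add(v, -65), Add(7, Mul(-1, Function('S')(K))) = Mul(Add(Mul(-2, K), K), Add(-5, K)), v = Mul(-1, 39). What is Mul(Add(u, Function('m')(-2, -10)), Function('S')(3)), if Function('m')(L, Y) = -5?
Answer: -57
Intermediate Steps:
v = -39
Function('S')(K) = Add(7, Mul(K, Add(-5, K))) (Function('S')(K) = Add(7, Mul(-1, Mul(Add(Mul(-2, K), K), Add(-5, K)))) = Add(7, Mul(-1, Mul(Mul(-1, K), Add(-5, K)))) = Add(7, Mul(-1, Mul(-1, K, Add(-5, K)))) = Add(7, Mul(K, Add(-5, K))))
u = -52 (u = Mul(Rational(1, 2), Add(-39, -65)) = Mul(Rational(1, 2), -104) = -52)
Mul(Add(u, Function('m')(-2, -10)), Function('S')(3)) = Mul(Add(-52, -5), Add(7, Pow(3, 2), Mul(-5, 3))) = Mul(-57, Add(7, 9, -15)) = Mul(-57, 1) = -57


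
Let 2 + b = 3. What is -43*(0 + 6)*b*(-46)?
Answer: 11868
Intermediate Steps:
b = 1 (b = -2 + 3 = 1)
-43*(0 + 6)*b*(-46) = -43*(0 + 6)*(-46) = -258*(-46) = 11868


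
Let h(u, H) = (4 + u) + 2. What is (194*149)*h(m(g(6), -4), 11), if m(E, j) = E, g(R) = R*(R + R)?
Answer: 2254668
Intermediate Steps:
g(R) = 2*R**2 (g(R) = R*(2*R) = 2*R**2)
h(u, H) = 6 + u
(194*149)*h(m(g(6), -4), 11) = (194*149)*(6 + 2*6**2) = 28906*(6 + 2*36) = 28906*(6 + 72) = 28906*78 = 2254668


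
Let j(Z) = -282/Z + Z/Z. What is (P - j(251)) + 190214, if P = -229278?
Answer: -9805033/251 ≈ -39064.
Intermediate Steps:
j(Z) = 1 - 282/Z (j(Z) = -282/Z + 1 = 1 - 282/Z)
(P - j(251)) + 190214 = (-229278 - (-282 + 251)/251) + 190214 = (-229278 - (-31)/251) + 190214 = (-229278 - 1*(-31/251)) + 190214 = (-229278 + 31/251) + 190214 = -57548747/251 + 190214 = -9805033/251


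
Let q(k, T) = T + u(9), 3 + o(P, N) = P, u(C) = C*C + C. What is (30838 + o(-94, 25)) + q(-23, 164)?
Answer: 30995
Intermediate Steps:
u(C) = C + C² (u(C) = C² + C = C + C²)
o(P, N) = -3 + P
q(k, T) = 90 + T (q(k, T) = T + 9*(1 + 9) = T + 9*10 = T + 90 = 90 + T)
(30838 + o(-94, 25)) + q(-23, 164) = (30838 + (-3 - 94)) + (90 + 164) = (30838 - 97) + 254 = 30741 + 254 = 30995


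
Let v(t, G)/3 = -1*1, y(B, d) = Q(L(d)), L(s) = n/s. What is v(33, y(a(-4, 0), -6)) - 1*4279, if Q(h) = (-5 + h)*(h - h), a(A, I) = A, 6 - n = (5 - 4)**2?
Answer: -4282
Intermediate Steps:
n = 5 (n = 6 - (5 - 4)**2 = 6 - 1*1**2 = 6 - 1*1 = 6 - 1 = 5)
L(s) = 5/s
Q(h) = 0 (Q(h) = (-5 + h)*0 = 0)
y(B, d) = 0
v(t, G) = -3 (v(t, G) = 3*(-1*1) = 3*(-1) = -3)
v(33, y(a(-4, 0), -6)) - 1*4279 = -3 - 1*4279 = -3 - 4279 = -4282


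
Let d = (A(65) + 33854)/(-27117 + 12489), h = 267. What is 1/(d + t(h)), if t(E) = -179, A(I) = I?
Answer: -14628/2652331 ≈ -0.0055152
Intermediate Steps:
d = -33919/14628 (d = (65 + 33854)/(-27117 + 12489) = 33919/(-14628) = 33919*(-1/14628) = -33919/14628 ≈ -2.3188)
1/(d + t(h)) = 1/(-33919/14628 - 179) = 1/(-2652331/14628) = -14628/2652331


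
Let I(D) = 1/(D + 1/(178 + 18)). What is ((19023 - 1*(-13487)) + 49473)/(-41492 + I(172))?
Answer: -2763892879/1398819600 ≈ -1.9759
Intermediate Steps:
I(D) = 1/(1/196 + D) (I(D) = 1/(D + 1/196) = 1/(1/196 + D))
((19023 - 1*(-13487)) + 49473)/(-41492 + I(172)) = ((19023 - 1*(-13487)) + 49473)/(-41492 + 196/(1 + 196*172)) = ((19023 + 13487) + 49473)/(-41492 + 196/(1 + 33712)) = (32510 + 49473)/(-41492 + 196/33713) = 81983/(-41492 + 196*(1/33713)) = 81983/(-41492 + 196/33713) = 81983/(-1398819600/33713) = 81983*(-33713/1398819600) = -2763892879/1398819600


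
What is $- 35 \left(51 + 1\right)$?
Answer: $-1820$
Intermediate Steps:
$- 35 \left(51 + 1\right) = \left(-35\right) 52 = -1820$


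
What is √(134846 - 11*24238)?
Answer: 2*I*√32943 ≈ 363.0*I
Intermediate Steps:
√(134846 - 11*24238) = √(134846 - 266618) = √(-131772) = 2*I*√32943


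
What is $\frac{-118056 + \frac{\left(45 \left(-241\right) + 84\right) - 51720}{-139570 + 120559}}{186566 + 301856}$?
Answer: $- \frac{68009095}{281375474} \approx -0.2417$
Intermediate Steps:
$\frac{-118056 + \frac{\left(45 \left(-241\right) + 84\right) - 51720}{-139570 + 120559}}{186566 + 301856} = \frac{-118056 + \frac{\left(-10845 + 84\right) - 51720}{-19011}}{488422} = \left(-118056 + \left(-10761 - 51720\right) \left(- \frac{1}{19011}\right)\right) \frac{1}{488422} = \left(-118056 - - \frac{20827}{6337}\right) \frac{1}{488422} = \left(-118056 + \frac{20827}{6337}\right) \frac{1}{488422} = \left(- \frac{748100045}{6337}\right) \frac{1}{488422} = - \frac{68009095}{281375474}$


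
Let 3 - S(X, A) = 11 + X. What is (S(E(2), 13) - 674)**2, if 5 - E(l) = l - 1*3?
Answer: 473344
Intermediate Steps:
E(l) = 8 - l (E(l) = 5 - (l - 1*3) = 5 - (l - 3) = 5 - (-3 + l) = 5 + (3 - l) = 8 - l)
S(X, A) = -8 - X (S(X, A) = 3 - (11 + X) = 3 + (-11 - X) = -8 - X)
(S(E(2), 13) - 674)**2 = ((-8 - (8 - 1*2)) - 674)**2 = ((-8 - (8 - 2)) - 674)**2 = ((-8 - 1*6) - 674)**2 = ((-8 - 6) - 674)**2 = (-14 - 674)**2 = (-688)**2 = 473344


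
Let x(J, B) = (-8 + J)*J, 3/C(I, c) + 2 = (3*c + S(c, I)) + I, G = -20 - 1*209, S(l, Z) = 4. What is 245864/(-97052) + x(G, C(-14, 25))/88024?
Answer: -4093657385/2135726312 ≈ -1.9168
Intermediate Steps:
G = -229 (G = -20 - 209 = -229)
C(I, c) = 3/(2 + I + 3*c) (C(I, c) = 3/(-2 + ((3*c + 4) + I)) = 3/(-2 + ((4 + 3*c) + I)) = 3/(-2 + (4 + I + 3*c)) = 3/(2 + I + 3*c))
x(J, B) = J*(-8 + J)
245864/(-97052) + x(G, C(-14, 25))/88024 = 245864/(-97052) - 229*(-8 - 229)/88024 = 245864*(-1/97052) - 229*(-237)*(1/88024) = -61466/24263 + 54273*(1/88024) = -61466/24263 + 54273/88024 = -4093657385/2135726312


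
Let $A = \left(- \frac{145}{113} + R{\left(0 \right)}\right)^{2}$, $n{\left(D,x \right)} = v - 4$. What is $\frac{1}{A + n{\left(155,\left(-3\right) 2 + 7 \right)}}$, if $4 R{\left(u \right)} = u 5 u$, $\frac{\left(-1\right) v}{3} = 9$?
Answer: $- \frac{12769}{374814} \approx -0.034068$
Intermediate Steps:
$v = -27$ ($v = \left(-3\right) 9 = -27$)
$R{\left(u \right)} = \frac{5 u^{2}}{4}$ ($R{\left(u \right)} = \frac{u 5 u}{4} = \frac{5 u u}{4} = \frac{5 u^{2}}{4}$)
$n{\left(D,x \right)} = -31$ ($n{\left(D,x \right)} = -27 - 4 = -31$)
$A = \frac{21025}{12769}$ ($A = \left(- \frac{145}{113} + \frac{5 \cdot 0^{2}}{4}\right)^{2} = \left(\left(-145\right) \frac{1}{113} + \frac{5}{4} \cdot 0\right)^{2} = \left(- \frac{145}{113} + 0\right)^{2} = \left(- \frac{145}{113}\right)^{2} = \frac{21025}{12769} \approx 1.6466$)
$\frac{1}{A + n{\left(155,\left(-3\right) 2 + 7 \right)}} = \frac{1}{\frac{21025}{12769} - 31} = \frac{1}{- \frac{374814}{12769}} = - \frac{12769}{374814}$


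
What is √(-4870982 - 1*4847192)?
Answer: I*√9718174 ≈ 3117.4*I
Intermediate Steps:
√(-4870982 - 1*4847192) = √(-4870982 - 4847192) = √(-9718174) = I*√9718174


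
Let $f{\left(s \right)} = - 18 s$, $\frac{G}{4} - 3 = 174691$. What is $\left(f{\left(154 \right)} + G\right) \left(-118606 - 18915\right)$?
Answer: $-95715166084$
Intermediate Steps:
$G = 698776$ ($G = 12 + 4 \cdot 174691 = 12 + 698764 = 698776$)
$\left(f{\left(154 \right)} + G\right) \left(-118606 - 18915\right) = \left(\left(-18\right) 154 + 698776\right) \left(-118606 - 18915\right) = \left(-2772 + 698776\right) \left(-118606 - 18915\right) = 696004 \left(-137521\right) = -95715166084$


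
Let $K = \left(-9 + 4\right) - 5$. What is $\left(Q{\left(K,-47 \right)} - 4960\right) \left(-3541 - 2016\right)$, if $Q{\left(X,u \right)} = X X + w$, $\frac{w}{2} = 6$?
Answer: $26940336$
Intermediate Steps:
$w = 12$ ($w = 2 \cdot 6 = 12$)
$K = -10$ ($K = -5 - 5 = -10$)
$Q{\left(X,u \right)} = 12 + X^{2}$ ($Q{\left(X,u \right)} = X X + 12 = X^{2} + 12 = 12 + X^{2}$)
$\left(Q{\left(K,-47 \right)} - 4960\right) \left(-3541 - 2016\right) = \left(\left(12 + \left(-10\right)^{2}\right) - 4960\right) \left(-3541 - 2016\right) = \left(\left(12 + 100\right) - 4960\right) \left(-5557\right) = \left(112 - 4960\right) \left(-5557\right) = \left(-4848\right) \left(-5557\right) = 26940336$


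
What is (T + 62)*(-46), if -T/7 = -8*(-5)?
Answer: 10028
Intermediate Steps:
T = -280 (T = -(-56)*(-5) = -7*40 = -280)
(T + 62)*(-46) = (-280 + 62)*(-46) = -218*(-46) = 10028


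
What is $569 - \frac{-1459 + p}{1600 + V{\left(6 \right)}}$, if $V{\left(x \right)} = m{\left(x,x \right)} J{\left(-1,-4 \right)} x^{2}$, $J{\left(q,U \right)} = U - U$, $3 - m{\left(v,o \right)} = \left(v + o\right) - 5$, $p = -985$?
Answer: $\frac{228211}{400} \approx 570.53$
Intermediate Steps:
$m{\left(v,o \right)} = 8 - o - v$ ($m{\left(v,o \right)} = 3 - \left(\left(v + o\right) - 5\right) = 3 - \left(\left(o + v\right) - 5\right) = 3 - \left(-5 + o + v\right) = 8 - o - v$)
$J{\left(q,U \right)} = 0$
$V{\left(x \right)} = 0$ ($V{\left(x \right)} = \left(8 - x - x\right) 0 x^{2} = \left(8 - 2 x\right) 0 x^{2} = 0 x^{2} = 0$)
$569 - \frac{-1459 + p}{1600 + V{\left(6 \right)}} = 569 - \frac{-1459 - 985}{1600 + 0} = 569 - - \frac{2444}{1600} = 569 - \left(-2444\right) \frac{1}{1600} = 569 - - \frac{611}{400} = 569 + \frac{611}{400} = \frac{228211}{400}$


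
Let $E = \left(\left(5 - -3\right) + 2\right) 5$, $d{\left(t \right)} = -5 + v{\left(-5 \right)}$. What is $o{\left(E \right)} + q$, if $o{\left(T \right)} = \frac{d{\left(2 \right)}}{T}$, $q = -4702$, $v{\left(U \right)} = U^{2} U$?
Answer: $- \frac{23523}{5} \approx -4704.6$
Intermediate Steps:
$v{\left(U \right)} = U^{3}$
$d{\left(t \right)} = -130$ ($d{\left(t \right)} = -5 + \left(-5\right)^{3} = -5 - 125 = -130$)
$E = 50$ ($E = \left(\left(5 + 3\right) + 2\right) 5 = \left(8 + 2\right) 5 = 10 \cdot 5 = 50$)
$o{\left(T \right)} = - \frac{130}{T}$
$o{\left(E \right)} + q = - \frac{130}{50} - 4702 = \left(-130\right) \frac{1}{50} - 4702 = - \frac{13}{5} - 4702 = - \frac{23523}{5}$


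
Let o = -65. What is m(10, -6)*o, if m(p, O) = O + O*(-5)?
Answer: -1560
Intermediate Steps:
m(p, O) = -4*O (m(p, O) = O - 5*O = -4*O)
m(10, -6)*o = -4*(-6)*(-65) = 24*(-65) = -1560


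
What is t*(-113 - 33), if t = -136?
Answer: 19856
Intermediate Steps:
t*(-113 - 33) = -136*(-113 - 33) = -136*(-146) = 19856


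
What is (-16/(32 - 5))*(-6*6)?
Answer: 64/3 ≈ 21.333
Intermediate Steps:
(-16/(32 - 5))*(-6*6) = (-16/27)*(-36) = ((1/27)*(-16))*(-36) = -16/27*(-36) = 64/3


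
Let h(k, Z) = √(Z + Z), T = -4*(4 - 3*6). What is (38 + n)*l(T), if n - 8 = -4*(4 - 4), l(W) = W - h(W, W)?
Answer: 2576 - 184*√7 ≈ 2089.2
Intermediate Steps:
T = 56 (T = -4*(4 - 18) = -4*(-14) = 56)
h(k, Z) = √2*√Z (h(k, Z) = √(2*Z) = √2*√Z)
l(W) = W - √2*√W
n = 8 (n = 8 - 4*(4 - 4) = 8 - 4*0 = 8 + 0 = 8)
(38 + n)*l(T) = (38 + 8)*(56 - √2*√56) = 46*(56 - √2*2*√14) = 46*(56 - 4*√7) = 2576 - 184*√7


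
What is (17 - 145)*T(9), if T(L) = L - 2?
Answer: -896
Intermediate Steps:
T(L) = -2 + L
(17 - 145)*T(9) = (17 - 145)*(-2 + 9) = -128*7 = -896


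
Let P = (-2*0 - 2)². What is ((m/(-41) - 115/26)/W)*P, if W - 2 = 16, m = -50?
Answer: -3415/4797 ≈ -0.71190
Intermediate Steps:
W = 18 (W = 2 + 16 = 18)
P = 4 (P = (0 - 2)² = (-2)² = 4)
((m/(-41) - 115/26)/W)*P = ((-50/(-41) - 115/26)/18)*4 = ((-50*(-1/41) - 115*1/26)*(1/18))*4 = ((50/41 - 115/26)*(1/18))*4 = -3415/1066*1/18*4 = -3415/19188*4 = -3415/4797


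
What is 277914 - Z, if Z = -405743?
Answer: 683657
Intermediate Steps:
277914 - Z = 277914 - 1*(-405743) = 277914 + 405743 = 683657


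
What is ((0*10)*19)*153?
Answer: 0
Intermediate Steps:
((0*10)*19)*153 = (0*19)*153 = 0*153 = 0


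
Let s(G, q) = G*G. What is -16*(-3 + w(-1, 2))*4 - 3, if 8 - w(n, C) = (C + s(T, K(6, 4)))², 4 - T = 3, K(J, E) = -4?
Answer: 253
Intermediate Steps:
T = 1 (T = 4 - 1*3 = 4 - 3 = 1)
s(G, q) = G²
w(n, C) = 8 - (1 + C)² (w(n, C) = 8 - (C + 1²)² = 8 - (C + 1)² = 8 - (1 + C)²)
-16*(-3 + w(-1, 2))*4 - 3 = -16*(-3 + (8 - (1 + 2)²))*4 - 3 = -16*(-3 + (8 - 1*3²))*4 - 3 = -16*(-3 + (8 - 1*9))*4 - 3 = -16*(-3 + (8 - 9))*4 - 3 = -16*(-3 - 1)*4 - 3 = -(-64)*4 - 3 = -16*(-16) - 3 = 256 - 3 = 253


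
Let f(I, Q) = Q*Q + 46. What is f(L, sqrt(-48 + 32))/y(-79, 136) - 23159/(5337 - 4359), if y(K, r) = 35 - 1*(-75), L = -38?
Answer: -251815/10758 ≈ -23.407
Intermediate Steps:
y(K, r) = 110 (y(K, r) = 35 + 75 = 110)
f(I, Q) = 46 + Q**2 (f(I, Q) = Q**2 + 46 = 46 + Q**2)
f(L, sqrt(-48 + 32))/y(-79, 136) - 23159/(5337 - 4359) = (46 + (sqrt(-48 + 32))**2)/110 - 23159/(5337 - 4359) = (46 + (sqrt(-16))**2)*(1/110) - 23159/978 = (46 + (4*I)**2)*(1/110) - 23159*1/978 = (46 - 16)*(1/110) - 23159/978 = 30*(1/110) - 23159/978 = 3/11 - 23159/978 = -251815/10758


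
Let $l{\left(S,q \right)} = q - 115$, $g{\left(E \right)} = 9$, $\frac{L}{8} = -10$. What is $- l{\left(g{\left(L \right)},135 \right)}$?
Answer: $-20$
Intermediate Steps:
$L = -80$ ($L = 8 \left(-10\right) = -80$)
$l{\left(S,q \right)} = -115 + q$ ($l{\left(S,q \right)} = q - 115 = -115 + q$)
$- l{\left(g{\left(L \right)},135 \right)} = - (-115 + 135) = \left(-1\right) 20 = -20$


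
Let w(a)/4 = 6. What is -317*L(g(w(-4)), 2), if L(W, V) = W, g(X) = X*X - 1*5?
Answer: -181007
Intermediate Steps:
w(a) = 24 (w(a) = 4*6 = 24)
g(X) = -5 + X² (g(X) = X² - 5 = -5 + X²)
-317*L(g(w(-4)), 2) = -317*(-5 + 24²) = -317*(-5 + 576) = -317*571 = -181007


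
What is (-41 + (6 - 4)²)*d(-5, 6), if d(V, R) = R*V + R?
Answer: 888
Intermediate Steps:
d(V, R) = R + R*V
(-41 + (6 - 4)²)*d(-5, 6) = (-41 + (6 - 4)²)*(6*(1 - 5)) = (-41 + 2²)*(6*(-4)) = (-41 + 4)*(-24) = -37*(-24) = 888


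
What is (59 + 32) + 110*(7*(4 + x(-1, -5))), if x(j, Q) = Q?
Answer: -679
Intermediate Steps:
(59 + 32) + 110*(7*(4 + x(-1, -5))) = (59 + 32) + 110*(7*(4 - 5)) = 91 + 110*(7*(-1)) = 91 + 110*(-7) = 91 - 770 = -679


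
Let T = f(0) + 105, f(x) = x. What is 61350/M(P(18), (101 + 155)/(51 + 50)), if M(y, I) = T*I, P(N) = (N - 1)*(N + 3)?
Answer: 206545/896 ≈ 230.52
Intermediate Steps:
P(N) = (-1 + N)*(3 + N)
T = 105 (T = 0 + 105 = 105)
M(y, I) = 105*I
61350/M(P(18), (101 + 155)/(51 + 50)) = 61350/((105*((101 + 155)/(51 + 50)))) = 61350/((105*(256/101))) = 61350/(26880/101) = 61350*(101/26880) = 206545/896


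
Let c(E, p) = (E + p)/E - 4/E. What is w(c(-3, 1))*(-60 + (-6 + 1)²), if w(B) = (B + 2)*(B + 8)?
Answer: -1400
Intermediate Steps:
c(E, p) = -4/E + (E + p)/E (c(E, p) = (E + p)/E - 4/E = -4/E + (E + p)/E)
w(B) = (2 + B)*(8 + B)
w(c(-3, 1))*(-60 + (-6 + 1)²) = (16 + ((-4 - 3 + 1)/(-3))² + 10*((-4 - 3 + 1)/(-3)))*(-60 + (-6 + 1)²) = (16 + (-⅓*(-6))² + 10*(-⅓*(-6)))*(-60 + (-5)²) = (16 + 2² + 10*2)*(-60 + 25) = (16 + 4 + 20)*(-35) = 40*(-35) = -1400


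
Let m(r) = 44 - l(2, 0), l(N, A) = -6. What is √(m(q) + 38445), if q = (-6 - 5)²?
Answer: √38495 ≈ 196.20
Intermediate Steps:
q = 121 (q = (-11)² = 121)
m(r) = 50 (m(r) = 44 - 1*(-6) = 44 + 6 = 50)
√(m(q) + 38445) = √(50 + 38445) = √38495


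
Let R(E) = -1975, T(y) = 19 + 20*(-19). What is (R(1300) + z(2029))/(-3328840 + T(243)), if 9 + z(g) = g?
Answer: -45/3329201 ≈ -1.3517e-5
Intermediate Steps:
T(y) = -361 (T(y) = 19 - 380 = -361)
z(g) = -9 + g
(R(1300) + z(2029))/(-3328840 + T(243)) = (-1975 + (-9 + 2029))/(-3328840 - 361) = (-1975 + 2020)/(-3329201) = 45*(-1/3329201) = -45/3329201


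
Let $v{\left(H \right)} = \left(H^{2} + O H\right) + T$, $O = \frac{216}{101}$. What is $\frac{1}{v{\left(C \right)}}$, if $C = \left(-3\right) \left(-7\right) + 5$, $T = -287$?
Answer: $\frac{101}{44905} \approx 0.0022492$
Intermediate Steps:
$O = \frac{216}{101}$ ($O = 216 \cdot \frac{1}{101} = \frac{216}{101} \approx 2.1386$)
$C = 26$ ($C = 21 + 5 = 26$)
$v{\left(H \right)} = -287 + H^{2} + \frac{216 H}{101}$ ($v{\left(H \right)} = \left(H^{2} + \frac{216 H}{101}\right) - 287 = -287 + H^{2} + \frac{216 H}{101}$)
$\frac{1}{v{\left(C \right)}} = \frac{1}{-287 + 26^{2} + \frac{216}{101} \cdot 26} = \frac{1}{-287 + 676 + \frac{5616}{101}} = \frac{1}{\frac{44905}{101}} = \frac{101}{44905}$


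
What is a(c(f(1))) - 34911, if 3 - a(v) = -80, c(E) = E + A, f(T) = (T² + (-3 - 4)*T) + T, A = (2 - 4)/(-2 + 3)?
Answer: -34828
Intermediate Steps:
A = -2 (A = -2/1 = -2*1 = -2)
f(T) = T² - 6*T (f(T) = (T² - 7*T) + T = T² - 6*T)
c(E) = -2 + E (c(E) = E - 2 = -2 + E)
a(v) = 83 (a(v) = 3 - 1*(-80) = 3 + 80 = 83)
a(c(f(1))) - 34911 = 83 - 34911 = -34828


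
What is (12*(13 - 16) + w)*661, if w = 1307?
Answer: 840131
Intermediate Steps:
(12*(13 - 16) + w)*661 = (12*(13 - 16) + 1307)*661 = (12*(-3) + 1307)*661 = (-36 + 1307)*661 = 1271*661 = 840131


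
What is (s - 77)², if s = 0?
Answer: 5929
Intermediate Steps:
(s - 77)² = (0 - 77)² = (-77)² = 5929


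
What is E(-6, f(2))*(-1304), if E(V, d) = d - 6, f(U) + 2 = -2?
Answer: 13040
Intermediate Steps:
f(U) = -4 (f(U) = -2 - 2 = -4)
E(V, d) = -6 + d
E(-6, f(2))*(-1304) = (-6 - 4)*(-1304) = -10*(-1304) = 13040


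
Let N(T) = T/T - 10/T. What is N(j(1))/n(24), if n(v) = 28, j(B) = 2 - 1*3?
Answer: 11/28 ≈ 0.39286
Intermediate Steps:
j(B) = -1 (j(B) = 2 - 3 = -1)
N(T) = 1 - 10/T
N(j(1))/n(24) = ((-10 - 1)/(-1))/28 = -1*(-11)*(1/28) = 11*(1/28) = 11/28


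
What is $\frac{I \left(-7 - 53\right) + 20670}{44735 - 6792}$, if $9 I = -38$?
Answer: $\frac{62770}{113829} \approx 0.55144$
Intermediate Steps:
$I = - \frac{38}{9}$ ($I = \frac{1}{9} \left(-38\right) = - \frac{38}{9} \approx -4.2222$)
$\frac{I \left(-7 - 53\right) + 20670}{44735 - 6792} = \frac{- \frac{38 \left(-7 - 53\right)}{9} + 20670}{44735 - 6792} = \frac{\left(- \frac{38}{9}\right) \left(-60\right) + 20670}{37943} = \left(\frac{760}{3} + 20670\right) \frac{1}{37943} = \frac{62770}{3} \cdot \frac{1}{37943} = \frac{62770}{113829}$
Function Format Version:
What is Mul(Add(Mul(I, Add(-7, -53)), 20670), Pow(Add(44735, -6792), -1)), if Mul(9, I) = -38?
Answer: Rational(62770, 113829) ≈ 0.55144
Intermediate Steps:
I = Rational(-38, 9) (I = Mul(Rational(1, 9), -38) = Rational(-38, 9) ≈ -4.2222)
Mul(Add(Mul(I, Add(-7, -53)), 20670), Pow(Add(44735, -6792), -1)) = Mul(Add(Mul(Rational(-38, 9), Add(-7, -53)), 20670), Pow(Add(44735, -6792), -1)) = Mul(Add(Mul(Rational(-38, 9), -60), 20670), Pow(37943, -1)) = Mul(Add(Rational(760, 3), 20670), Rational(1, 37943)) = Mul(Rational(62770, 3), Rational(1, 37943)) = Rational(62770, 113829)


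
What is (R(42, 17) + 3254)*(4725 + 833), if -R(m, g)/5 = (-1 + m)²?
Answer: -28629258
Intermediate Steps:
R(m, g) = -5*(-1 + m)²
(R(42, 17) + 3254)*(4725 + 833) = (-5*(-1 + 42)² + 3254)*(4725 + 833) = (-5*41² + 3254)*5558 = (-5*1681 + 3254)*5558 = (-8405 + 3254)*5558 = -5151*5558 = -28629258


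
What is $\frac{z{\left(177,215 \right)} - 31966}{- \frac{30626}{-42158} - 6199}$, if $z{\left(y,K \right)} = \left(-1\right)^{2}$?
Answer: $\frac{224596745}{43551136} \approx 5.1571$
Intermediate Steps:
$z{\left(y,K \right)} = 1$
$\frac{z{\left(177,215 \right)} - 31966}{- \frac{30626}{-42158} - 6199} = \frac{1 - 31966}{- \frac{30626}{-42158} - 6199} = - \frac{31965}{\left(-30626\right) \left(- \frac{1}{42158}\right) - 6199} = - \frac{31965}{\frac{15313}{21079} - 6199} = - \frac{31965}{- \frac{130653408}{21079}} = \left(-31965\right) \left(- \frac{21079}{130653408}\right) = \frac{224596745}{43551136}$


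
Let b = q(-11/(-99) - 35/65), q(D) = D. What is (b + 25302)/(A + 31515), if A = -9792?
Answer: 2960284/2541591 ≈ 1.1647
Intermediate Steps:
b = -50/117 (b = -11/(-99) - 35/65 = -11*(-1/99) - 35*1/65 = ⅑ - 7/13 = -50/117 ≈ -0.42735)
(b + 25302)/(A + 31515) = (-50/117 + 25302)/(-9792 + 31515) = (2960284/117)/21723 = (2960284/117)*(1/21723) = 2960284/2541591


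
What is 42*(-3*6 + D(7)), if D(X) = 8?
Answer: -420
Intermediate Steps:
42*(-3*6 + D(7)) = 42*(-3*6 + 8) = 42*(-18 + 8) = 42*(-10) = -420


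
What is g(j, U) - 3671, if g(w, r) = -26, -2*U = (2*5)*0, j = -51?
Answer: -3697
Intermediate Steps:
U = 0 (U = -2*5*0/2 = -5*0 = -1/2*0 = 0)
g(j, U) - 3671 = -26 - 3671 = -3697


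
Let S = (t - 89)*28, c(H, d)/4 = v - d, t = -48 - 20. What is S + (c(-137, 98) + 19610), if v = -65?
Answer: 14562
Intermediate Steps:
t = -68
c(H, d) = -260 - 4*d (c(H, d) = 4*(-65 - d) = -260 - 4*d)
S = -4396 (S = (-68 - 89)*28 = -157*28 = -4396)
S + (c(-137, 98) + 19610) = -4396 + ((-260 - 4*98) + 19610) = -4396 + ((-260 - 392) + 19610) = -4396 + (-652 + 19610) = -4396 + 18958 = 14562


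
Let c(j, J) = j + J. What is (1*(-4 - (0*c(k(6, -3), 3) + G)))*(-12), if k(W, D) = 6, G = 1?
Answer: 60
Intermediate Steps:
c(j, J) = J + j
(1*(-4 - (0*c(k(6, -3), 3) + G)))*(-12) = (1*(-4 - (0*(3 + 6) + 1)))*(-12) = (1*(-4 - (0*9 + 1)))*(-12) = (1*(-4 - (0 + 1)))*(-12) = (1*(-4 - 1*1))*(-12) = (1*(-4 - 1))*(-12) = (1*(-5))*(-12) = -5*(-12) = 60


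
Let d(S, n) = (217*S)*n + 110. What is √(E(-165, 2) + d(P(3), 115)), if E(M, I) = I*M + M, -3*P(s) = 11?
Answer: 2*I*√206745/3 ≈ 303.13*I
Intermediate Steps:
P(s) = -11/3 (P(s) = -⅓*11 = -11/3)
d(S, n) = 110 + 217*S*n (d(S, n) = 217*S*n + 110 = 110 + 217*S*n)
E(M, I) = M + I*M
√(E(-165, 2) + d(P(3), 115)) = √(-165*(1 + 2) + (110 + 217*(-11/3)*115)) = √(-165*3 + (110 - 274505/3)) = √(-495 - 274175/3) = √(-275660/3) = 2*I*√206745/3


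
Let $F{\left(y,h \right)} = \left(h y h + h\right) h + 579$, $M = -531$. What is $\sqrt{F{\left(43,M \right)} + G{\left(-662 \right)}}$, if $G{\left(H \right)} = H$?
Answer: $i \sqrt{6437733635} \approx 80236.0 i$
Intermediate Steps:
$F{\left(y,h \right)} = 579 + h \left(h + y h^{2}\right)$ ($F{\left(y,h \right)} = \left(y h^{2} + h\right) h + 579 = \left(h + y h^{2}\right) h + 579 = h \left(h + y h^{2}\right) + 579 = 579 + h \left(h + y h^{2}\right)$)
$\sqrt{F{\left(43,M \right)} + G{\left(-662 \right)}} = \sqrt{\left(579 + \left(-531\right)^{2} + 43 \left(-531\right)^{3}\right) - 662} = \sqrt{\left(579 + 281961 + 43 \left(-149721291\right)\right) - 662} = \sqrt{\left(579 + 281961 - 6438015513\right) - 662} = \sqrt{-6437732973 - 662} = \sqrt{-6437733635} = i \sqrt{6437733635}$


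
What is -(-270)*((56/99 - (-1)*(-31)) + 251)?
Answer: 655080/11 ≈ 59553.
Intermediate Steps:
-(-270)*((56/99 - (-1)*(-31)) + 251) = -(-270)*((56*(1/99) - 1*31) + 251) = -(-270)*((56/99 - 31) + 251) = -(-270)*(-3013/99 + 251) = -(-270)*21836/99 = -1*(-655080/11) = 655080/11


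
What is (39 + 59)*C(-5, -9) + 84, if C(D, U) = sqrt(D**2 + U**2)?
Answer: 84 + 98*sqrt(106) ≈ 1093.0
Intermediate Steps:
(39 + 59)*C(-5, -9) + 84 = (39 + 59)*sqrt((-5)**2 + (-9)**2) + 84 = 98*sqrt(25 + 81) + 84 = 98*sqrt(106) + 84 = 84 + 98*sqrt(106)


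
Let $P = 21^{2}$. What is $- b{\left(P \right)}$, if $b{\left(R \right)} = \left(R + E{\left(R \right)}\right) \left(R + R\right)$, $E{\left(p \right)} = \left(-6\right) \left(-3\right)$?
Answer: $-404838$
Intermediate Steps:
$E{\left(p \right)} = 18$
$P = 441$
$b{\left(R \right)} = 2 R \left(18 + R\right)$ ($b{\left(R \right)} = \left(R + 18\right) \left(R + R\right) = \left(18 + R\right) 2 R = 2 R \left(18 + R\right)$)
$- b{\left(P \right)} = - 2 \cdot 441 \left(18 + 441\right) = - 2 \cdot 441 \cdot 459 = \left(-1\right) 404838 = -404838$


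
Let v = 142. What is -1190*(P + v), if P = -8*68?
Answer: 478380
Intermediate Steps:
P = -544
-1190*(P + v) = -1190*(-544 + 142) = -1190*(-402) = 478380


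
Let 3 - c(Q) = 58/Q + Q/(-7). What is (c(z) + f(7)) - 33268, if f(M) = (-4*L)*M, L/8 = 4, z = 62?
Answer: -7411218/217 ≈ -34153.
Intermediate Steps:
c(Q) = 3 - 58/Q + Q/7 (c(Q) = 3 - (58/Q + Q/(-7)) = 3 - (58/Q + Q*(-⅐)) = 3 - (58/Q - Q/7) = 3 + (-58/Q + Q/7) = 3 - 58/Q + Q/7)
L = 32 (L = 8*4 = 32)
f(M) = -128*M (f(M) = (-4*32)*M = -128*M)
(c(z) + f(7)) - 33268 = ((3 - 58/62 + (⅐)*62) - 128*7) - 33268 = ((3 - 58*1/62 + 62/7) - 896) - 33268 = ((3 - 29/31 + 62/7) - 896) - 33268 = (2370/217 - 896) - 33268 = -192062/217 - 33268 = -7411218/217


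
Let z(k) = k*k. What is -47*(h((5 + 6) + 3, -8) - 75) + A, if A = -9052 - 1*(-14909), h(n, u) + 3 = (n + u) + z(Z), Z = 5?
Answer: 8066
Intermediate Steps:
z(k) = k**2
h(n, u) = 22 + n + u (h(n, u) = -3 + ((n + u) + 5**2) = -3 + ((n + u) + 25) = -3 + (25 + n + u) = 22 + n + u)
A = 5857 (A = -9052 + 14909 = 5857)
-47*(h((5 + 6) + 3, -8) - 75) + A = -47*((22 + ((5 + 6) + 3) - 8) - 75) + 5857 = -47*((22 + (11 + 3) - 8) - 75) + 5857 = -47*((22 + 14 - 8) - 75) + 5857 = -47*(28 - 75) + 5857 = -47*(-47) + 5857 = 2209 + 5857 = 8066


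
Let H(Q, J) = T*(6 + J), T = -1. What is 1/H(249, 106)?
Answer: -1/112 ≈ -0.0089286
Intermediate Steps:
H(Q, J) = -6 - J (H(Q, J) = -(6 + J) = -6 - J)
1/H(249, 106) = 1/(-6 - 1*106) = 1/(-6 - 106) = 1/(-112) = -1/112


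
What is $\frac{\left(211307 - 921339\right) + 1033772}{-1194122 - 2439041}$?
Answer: $- \frac{323740}{3633163} \approx -0.089107$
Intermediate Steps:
$\frac{\left(211307 - 921339\right) + 1033772}{-1194122 - 2439041} = \frac{-710032 + 1033772}{-3633163} = 323740 \left(- \frac{1}{3633163}\right) = - \frac{323740}{3633163}$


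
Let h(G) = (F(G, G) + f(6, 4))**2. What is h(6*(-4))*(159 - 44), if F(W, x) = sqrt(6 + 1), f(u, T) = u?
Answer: 4945 + 1380*sqrt(7) ≈ 8596.1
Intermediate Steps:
F(W, x) = sqrt(7)
h(G) = (6 + sqrt(7))**2 (h(G) = (sqrt(7) + 6)**2 = (6 + sqrt(7))**2)
h(6*(-4))*(159 - 44) = (6 + sqrt(7))**2*(159 - 44) = (6 + sqrt(7))**2*115 = 115*(6 + sqrt(7))**2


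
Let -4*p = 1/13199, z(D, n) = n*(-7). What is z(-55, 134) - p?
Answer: -49522647/52796 ≈ -938.00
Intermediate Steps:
z(D, n) = -7*n
p = -1/52796 (p = -1/4/13199 = -1/4*1/13199 = -1/52796 ≈ -1.8941e-5)
z(-55, 134) - p = -7*134 - 1*(-1/52796) = -938 + 1/52796 = -49522647/52796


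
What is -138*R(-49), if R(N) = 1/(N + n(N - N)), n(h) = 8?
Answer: 138/41 ≈ 3.3659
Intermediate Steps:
R(N) = 1/(8 + N) (R(N) = 1/(N + 8) = 1/(8 + N))
-138*R(-49) = -138/(8 - 49) = -138/(-41) = -138*(-1/41) = 138/41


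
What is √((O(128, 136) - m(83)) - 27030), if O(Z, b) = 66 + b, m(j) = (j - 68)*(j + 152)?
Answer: I*√30353 ≈ 174.22*I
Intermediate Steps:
m(j) = (-68 + j)*(152 + j)
√((O(128, 136) - m(83)) - 27030) = √(((66 + 136) - (-10336 + 83² + 84*83)) - 27030) = √((202 - (-10336 + 6889 + 6972)) - 27030) = √((202 - 1*3525) - 27030) = √((202 - 3525) - 27030) = √(-3323 - 27030) = √(-30353) = I*√30353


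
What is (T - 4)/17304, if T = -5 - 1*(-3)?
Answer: -1/2884 ≈ -0.00034674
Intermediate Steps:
T = -2 (T = -5 + 3 = -2)
(T - 4)/17304 = (-2 - 4)/17304 = (1/17304)*(-6) = -1/2884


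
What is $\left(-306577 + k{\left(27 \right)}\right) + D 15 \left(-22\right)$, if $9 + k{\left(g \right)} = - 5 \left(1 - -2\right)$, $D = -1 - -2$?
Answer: $-306931$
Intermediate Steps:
$D = 1$ ($D = -1 + 2 = 1$)
$k{\left(g \right)} = -24$ ($k{\left(g \right)} = -9 - 5 \left(1 - -2\right) = -9 - 5 \left(1 + 2\right) = -9 - 15 = -24$)
$\left(-306577 + k{\left(27 \right)}\right) + D 15 \left(-22\right) = \left(-306577 - 24\right) + 1 \cdot 15 \left(-22\right) = -306601 + 15 \left(-22\right) = -306601 - 330 = -306931$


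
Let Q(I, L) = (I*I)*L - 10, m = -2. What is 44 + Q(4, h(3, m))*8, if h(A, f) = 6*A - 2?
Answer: 2012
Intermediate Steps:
h(A, f) = -2 + 6*A
Q(I, L) = -10 + L*I² (Q(I, L) = I²*L - 10 = L*I² - 10 = -10 + L*I²)
44 + Q(4, h(3, m))*8 = 44 + (-10 + (-2 + 6*3)*4²)*8 = 44 + (-10 + (-2 + 18)*16)*8 = 44 + (-10 + 16*16)*8 = 44 + (-10 + 256)*8 = 44 + 246*8 = 44 + 1968 = 2012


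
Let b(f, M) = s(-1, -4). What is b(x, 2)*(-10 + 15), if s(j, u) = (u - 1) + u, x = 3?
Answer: -45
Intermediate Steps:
s(j, u) = -1 + 2*u (s(j, u) = (-1 + u) + u = -1 + 2*u)
b(f, M) = -9 (b(f, M) = -1 + 2*(-4) = -1 - 8 = -9)
b(x, 2)*(-10 + 15) = -9*(-10 + 15) = -9*5 = -45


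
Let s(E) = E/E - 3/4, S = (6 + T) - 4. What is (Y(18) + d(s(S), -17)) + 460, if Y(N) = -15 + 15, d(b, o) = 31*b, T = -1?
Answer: 1871/4 ≈ 467.75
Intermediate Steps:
S = 1 (S = (6 - 1) - 4 = 5 - 4 = 1)
s(E) = ¼ (s(E) = 1 - 3*¼ = 1 - ¾ = ¼)
Y(N) = 0
(Y(18) + d(s(S), -17)) + 460 = (0 + 31*(¼)) + 460 = (0 + 31/4) + 460 = 31/4 + 460 = 1871/4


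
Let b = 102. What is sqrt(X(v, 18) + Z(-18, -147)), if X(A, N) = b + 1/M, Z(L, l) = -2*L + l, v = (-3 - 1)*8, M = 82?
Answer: I*sqrt(60434)/82 ≈ 2.998*I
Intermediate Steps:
v = -32 (v = -4*8 = -32)
Z(L, l) = l - 2*L
X(A, N) = 8365/82 (X(A, N) = 102 + 1/82 = 8365/82)
sqrt(X(v, 18) + Z(-18, -147)) = sqrt(8365/82 + (-147 - 2*(-18))) = sqrt(8365/82 + (-147 + 36)) = sqrt(8365/82 - 111) = sqrt(-737/82) = I*sqrt(60434)/82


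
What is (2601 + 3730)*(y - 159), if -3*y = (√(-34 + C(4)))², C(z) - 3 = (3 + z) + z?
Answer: -2893267/3 ≈ -9.6442e+5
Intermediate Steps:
C(z) = 6 + 2*z (C(z) = 3 + ((3 + z) + z) = 3 + (3 + 2*z) = 6 + 2*z)
y = 20/3 (y = -(-28/3 + 8/3) = -(√(-34 + (6 + 8)))²/3 = -(√(-34 + 14))²/3 = -(√(-20))²/3 = -(2*I*√5)²/3 = -⅓*(-20) = 20/3 ≈ 6.6667)
(2601 + 3730)*(y - 159) = (2601 + 3730)*(20/3 - 159) = 6331*(-457/3) = -2893267/3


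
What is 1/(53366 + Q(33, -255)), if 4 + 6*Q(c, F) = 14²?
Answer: 1/53398 ≈ 1.8727e-5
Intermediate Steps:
Q(c, F) = 32 (Q(c, F) = -⅔ + (⅙)*14² = -⅔ + (⅙)*196 = -⅔ + 98/3 = 32)
1/(53366 + Q(33, -255)) = 1/(53366 + 32) = 1/53398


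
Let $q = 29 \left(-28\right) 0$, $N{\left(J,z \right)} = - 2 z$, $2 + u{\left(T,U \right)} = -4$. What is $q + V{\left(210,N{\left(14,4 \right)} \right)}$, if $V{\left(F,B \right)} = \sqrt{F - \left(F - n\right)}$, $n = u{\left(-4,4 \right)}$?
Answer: $i \sqrt{6} \approx 2.4495 i$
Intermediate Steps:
$u{\left(T,U \right)} = -6$ ($u{\left(T,U \right)} = -2 - 4 = -6$)
$n = -6$
$q = 0$ ($q = \left(-812\right) 0 = 0$)
$V{\left(F,B \right)} = i \sqrt{6}$ ($V{\left(F,B \right)} = \sqrt{F - \left(6 + F\right)} = \sqrt{-6} = i \sqrt{6}$)
$q + V{\left(210,N{\left(14,4 \right)} \right)} = 0 + i \sqrt{6} = i \sqrt{6}$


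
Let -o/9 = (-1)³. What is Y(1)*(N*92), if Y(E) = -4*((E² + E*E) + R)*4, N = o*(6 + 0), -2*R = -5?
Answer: -357696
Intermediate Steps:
R = 5/2 (R = -½*(-5) = 5/2 ≈ 2.5000)
o = 9 (o = -9*(-1)³ = -9*(-1) = 9)
N = 54 (N = 9*(6 + 0) = 9*6 = 54)
Y(E) = -40 - 32*E² (Y(E) = -4*((E² + E*E) + 5/2)*4 = -4*((E² + E²) + 5/2)*4 = -4*(2*E² + 5/2)*4 = -4*(5/2 + 2*E²)*4 = (-10 - 8*E²)*4 = -40 - 32*E²)
Y(1)*(N*92) = (-40 - 32*1²)*(54*92) = (-40 - 32*1)*4968 = (-40 - 32)*4968 = -72*4968 = -357696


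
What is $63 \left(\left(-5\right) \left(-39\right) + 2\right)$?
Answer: $12411$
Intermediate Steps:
$63 \left(\left(-5\right) \left(-39\right) + 2\right) = 63 \left(195 + 2\right) = 63 \cdot 197 = 12411$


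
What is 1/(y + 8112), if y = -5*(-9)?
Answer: 1/8157 ≈ 0.00012259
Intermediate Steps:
y = 45
1/(y + 8112) = 1/(45 + 8112) = 1/8157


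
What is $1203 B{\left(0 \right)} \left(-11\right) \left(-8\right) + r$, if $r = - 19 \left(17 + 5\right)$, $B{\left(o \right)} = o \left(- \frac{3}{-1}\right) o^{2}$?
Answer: $-418$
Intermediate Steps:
$B{\left(o \right)} = 3 o^{3}$ ($B{\left(o \right)} = o \left(\left(-3\right) \left(-1\right)\right) o^{2} = o 3 o^{2} = 3 o o^{2} = 3 o^{3}$)
$r = -418$ ($r = \left(-19\right) 22 = -418$)
$1203 B{\left(0 \right)} \left(-11\right) \left(-8\right) + r = 1203 \cdot 3 \cdot 0^{3} \left(-11\right) \left(-8\right) - 418 = 1203 \cdot 3 \cdot 0 \left(-11\right) \left(-8\right) - 418 = 1203 \cdot 0 \left(-11\right) \left(-8\right) - 418 = 1203 \cdot 0 \left(-8\right) - 418 = 1203 \cdot 0 - 418 = 0 - 418 = -418$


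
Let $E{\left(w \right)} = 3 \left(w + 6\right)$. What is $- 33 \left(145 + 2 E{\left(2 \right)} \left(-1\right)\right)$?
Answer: $-3201$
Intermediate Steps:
$E{\left(w \right)} = 18 + 3 w$ ($E{\left(w \right)} = 3 \left(6 + w\right) = 18 + 3 w$)
$- 33 \left(145 + 2 E{\left(2 \right)} \left(-1\right)\right) = - 33 \left(145 + 2 \left(18 + 3 \cdot 2\right) \left(-1\right)\right) = - 33 \left(145 + 2 \left(18 + 6\right) \left(-1\right)\right) = - 33 \left(145 + 2 \cdot 24 \left(-1\right)\right) = - 33 \left(145 + 48 \left(-1\right)\right) = - 33 \left(145 - 48\right) = \left(-33\right) 97 = -3201$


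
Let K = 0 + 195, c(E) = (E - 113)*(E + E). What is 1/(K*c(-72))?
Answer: 1/5194800 ≈ 1.9250e-7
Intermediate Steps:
c(E) = 2*E*(-113 + E) (c(E) = (-113 + E)*(2*E) = 2*E*(-113 + E))
K = 195
1/(K*c(-72)) = 1/(195*(2*(-72)*(-113 - 72))) = 1/(195*(2*(-72)*(-185))) = 1/(195*26640) = 1/5194800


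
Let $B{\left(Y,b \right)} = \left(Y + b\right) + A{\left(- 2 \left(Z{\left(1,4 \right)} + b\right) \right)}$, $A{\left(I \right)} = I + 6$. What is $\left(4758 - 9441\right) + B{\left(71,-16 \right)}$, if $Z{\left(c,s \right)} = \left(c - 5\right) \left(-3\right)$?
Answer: $-4614$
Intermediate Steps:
$Z{\left(c,s \right)} = 15 - 3 c$ ($Z{\left(c,s \right)} = \left(-5 + c\right) \left(-3\right) = 15 - 3 c$)
$A{\left(I \right)} = 6 + I$
$B{\left(Y,b \right)} = -18 + Y - b$ ($B{\left(Y,b \right)} = \left(Y + b\right) - \left(-6 + 2 \left(\left(15 - 3\right) + b\right)\right) = \left(Y + b\right) - \left(-6 + 2 \left(12 + b\right)\right) = \left(Y + b\right) + \left(6 - \left(24 + 2 b\right)\right) = \left(Y + b\right) - \left(18 + 2 b\right) = -18 + Y - b$)
$\left(4758 - 9441\right) + B{\left(71,-16 \right)} = \left(4758 - 9441\right) - -69 = -4683 + \left(-18 + 71 + 16\right) = -4683 + 69 = -4614$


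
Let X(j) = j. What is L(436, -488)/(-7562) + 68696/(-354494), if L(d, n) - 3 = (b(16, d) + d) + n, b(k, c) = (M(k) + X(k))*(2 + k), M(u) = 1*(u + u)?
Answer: -404195881/1340341814 ≈ -0.30156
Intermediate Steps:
M(u) = 2*u (M(u) = 1*(2*u) = 2*u)
b(k, c) = 3*k*(2 + k) (b(k, c) = (2*k + k)*(2 + k) = (3*k)*(2 + k) = 3*k*(2 + k))
L(d, n) = 867 + d + n (L(d, n) = 3 + ((3*16*(2 + 16) + d) + n) = 3 + ((3*16*18 + d) + n) = 3 + ((864 + d) + n) = 3 + (864 + d + n) = 867 + d + n)
L(436, -488)/(-7562) + 68696/(-354494) = (867 + 436 - 488)/(-7562) + 68696/(-354494) = 815*(-1/7562) + 68696*(-1/354494) = -815/7562 - 34348/177247 = -404195881/1340341814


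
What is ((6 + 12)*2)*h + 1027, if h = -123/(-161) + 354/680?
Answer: 14687348/13685 ≈ 1073.2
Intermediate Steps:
h = 70317/54740 (h = -123*(-1/161) + 354*(1/680) = 123/161 + 177/340 = 70317/54740 ≈ 1.2846)
((6 + 12)*2)*h + 1027 = ((6 + 12)*2)*(70317/54740) + 1027 = (18*2)*(70317/54740) + 1027 = 36*(70317/54740) + 1027 = 632853/13685 + 1027 = 14687348/13685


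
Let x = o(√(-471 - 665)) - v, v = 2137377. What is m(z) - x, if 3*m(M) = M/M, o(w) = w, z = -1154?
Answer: 6412132/3 - 4*I*√71 ≈ 2.1374e+6 - 33.705*I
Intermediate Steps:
m(M) = ⅓ (m(M) = (M/M)/3 = (⅓)*1 = ⅓)
x = -2137377 + 4*I*√71 (x = √(-471 - 665) - 1*2137377 = √(-1136) - 2137377 = 4*I*√71 - 2137377 = -2137377 + 4*I*√71 ≈ -2.1374e+6 + 33.705*I)
m(z) - x = ⅓ - (-2137377 + 4*I*√71) = ⅓ + (2137377 - 4*I*√71) = 6412132/3 - 4*I*√71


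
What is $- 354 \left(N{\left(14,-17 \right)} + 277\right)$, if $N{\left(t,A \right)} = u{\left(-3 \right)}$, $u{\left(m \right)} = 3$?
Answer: $-99120$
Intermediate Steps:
$N{\left(t,A \right)} = 3$
$- 354 \left(N{\left(14,-17 \right)} + 277\right) = - 354 \left(3 + 277\right) = \left(-354\right) 280 = -99120$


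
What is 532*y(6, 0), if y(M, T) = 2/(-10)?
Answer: -532/5 ≈ -106.40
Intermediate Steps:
y(M, T) = -⅕ (y(M, T) = 2*(-⅒) = -⅕)
532*y(6, 0) = 532*(-⅕) = -532/5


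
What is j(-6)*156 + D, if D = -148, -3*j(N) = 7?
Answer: -512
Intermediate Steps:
j(N) = -7/3 (j(N) = -⅓*7 = -7/3)
j(-6)*156 + D = -7/3*156 - 148 = -364 - 148 = -512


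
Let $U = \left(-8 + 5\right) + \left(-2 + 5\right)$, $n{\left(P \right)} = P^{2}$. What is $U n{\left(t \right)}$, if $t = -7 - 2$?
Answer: $0$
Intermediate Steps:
$t = -9$ ($t = -7 - 2 = -9$)
$U = 0$ ($U = -3 + 3 = 0$)
$U n{\left(t \right)} = 0 \left(-9\right)^{2} = 0 \cdot 81 = 0$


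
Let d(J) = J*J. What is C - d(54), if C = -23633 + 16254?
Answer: -10295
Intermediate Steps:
d(J) = J²
C = -7379
C - d(54) = -7379 - 1*54² = -7379 - 1*2916 = -7379 - 2916 = -10295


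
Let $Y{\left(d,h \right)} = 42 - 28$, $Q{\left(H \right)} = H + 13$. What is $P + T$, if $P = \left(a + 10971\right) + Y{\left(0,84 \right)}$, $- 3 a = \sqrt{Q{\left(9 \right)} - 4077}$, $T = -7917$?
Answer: $3068 - \frac{i \sqrt{4055}}{3} \approx 3068.0 - 21.226 i$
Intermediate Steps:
$Q{\left(H \right)} = 13 + H$
$Y{\left(d,h \right)} = 14$
$a = - \frac{i \sqrt{4055}}{3}$ ($a = - \frac{\sqrt{\left(13 + 9\right) - 4077}}{3} = - \frac{\sqrt{22 - 4077}}{3} = - \frac{\sqrt{-4055}}{3} = - \frac{i \sqrt{4055}}{3} \approx - 21.226 i$)
$P = 10985 - \frac{i \sqrt{4055}}{3}$ ($P = \left(- \frac{i \sqrt{4055}}{3} + 10971\right) + 14 = \left(10971 - \frac{i \sqrt{4055}}{3}\right) + 14 = 10985 - \frac{i \sqrt{4055}}{3} \approx 10985.0 - 21.226 i$)
$P + T = \left(10985 - \frac{i \sqrt{4055}}{3}\right) - 7917 = 3068 - \frac{i \sqrt{4055}}{3}$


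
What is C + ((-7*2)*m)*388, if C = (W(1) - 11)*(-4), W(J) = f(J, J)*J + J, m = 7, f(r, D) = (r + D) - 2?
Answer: -37984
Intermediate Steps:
f(r, D) = -2 + D + r (f(r, D) = (D + r) - 2 = -2 + D + r)
W(J) = J + J*(-2 + 2*J) (W(J) = (-2 + J + J)*J + J = (-2 + 2*J)*J + J = J*(-2 + 2*J) + J = J + J*(-2 + 2*J))
C = 40 (C = (1*(-1 + 2*1) - 11)*(-4) = (1*(-1 + 2) - 11)*(-4) = (1*1 - 11)*(-4) = (1 - 11)*(-4) = -10*(-4) = 40)
C + ((-7*2)*m)*388 = 40 + (-7*2*7)*388 = 40 - 14*7*388 = 40 - 98*388 = 40 - 38024 = -37984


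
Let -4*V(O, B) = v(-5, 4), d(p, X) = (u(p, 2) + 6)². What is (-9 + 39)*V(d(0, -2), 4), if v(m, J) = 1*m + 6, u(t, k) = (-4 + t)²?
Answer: -15/2 ≈ -7.5000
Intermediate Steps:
d(p, X) = (6 + (-4 + p)²)² (d(p, X) = ((-4 + p)² + 6)² = (6 + (-4 + p)²)²)
v(m, J) = 6 + m (v(m, J) = m + 6 = 6 + m)
V(O, B) = -¼ (V(O, B) = -(6 - 5)/4 = -¼*1 = -¼)
(-9 + 39)*V(d(0, -2), 4) = (-9 + 39)*(-¼) = 30*(-¼) = -15/2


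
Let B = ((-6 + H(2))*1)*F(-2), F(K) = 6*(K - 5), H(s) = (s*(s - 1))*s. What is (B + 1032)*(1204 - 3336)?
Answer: -2379312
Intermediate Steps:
H(s) = s²*(-1 + s) (H(s) = (s*(-1 + s))*s = s²*(-1 + s))
F(K) = -30 + 6*K (F(K) = 6*(-5 + K) = -30 + 6*K)
B = 84 (B = ((-6 + 2²*(-1 + 2))*1)*(-30 + 6*(-2)) = ((-6 + 4*1)*1)*(-30 - 12) = ((-6 + 4)*1)*(-42) = -2*1*(-42) = -2*(-42) = 84)
(B + 1032)*(1204 - 3336) = (84 + 1032)*(1204 - 3336) = 1116*(-2132) = -2379312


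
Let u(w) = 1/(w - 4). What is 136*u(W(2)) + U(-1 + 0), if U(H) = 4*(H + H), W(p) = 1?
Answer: -160/3 ≈ -53.333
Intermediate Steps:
u(w) = 1/(-4 + w)
U(H) = 8*H (U(H) = 4*(2*H) = 8*H)
136*u(W(2)) + U(-1 + 0) = 136/(-4 + 1) + 8*(-1 + 0) = 136/(-3) + 8*(-1) = 136*(-1/3) - 8 = -136/3 - 8 = -160/3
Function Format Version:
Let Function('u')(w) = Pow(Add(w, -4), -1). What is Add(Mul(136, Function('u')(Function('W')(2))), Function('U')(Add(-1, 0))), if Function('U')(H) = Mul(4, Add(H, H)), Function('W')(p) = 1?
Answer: Rational(-160, 3) ≈ -53.333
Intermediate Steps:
Function('u')(w) = Pow(Add(-4, w), -1)
Function('U')(H) = Mul(8, H) (Function('U')(H) = Mul(4, Mul(2, H)) = Mul(8, H))
Add(Mul(136, Function('u')(Function('W')(2))), Function('U')(Add(-1, 0))) = Add(Mul(136, Pow(Add(-4, 1), -1)), Mul(8, Add(-1, 0))) = Add(Mul(136, Pow(-3, -1)), Mul(8, -1)) = Add(Mul(136, Rational(-1, 3)), -8) = Add(Rational(-136, 3), -8) = Rational(-160, 3)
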